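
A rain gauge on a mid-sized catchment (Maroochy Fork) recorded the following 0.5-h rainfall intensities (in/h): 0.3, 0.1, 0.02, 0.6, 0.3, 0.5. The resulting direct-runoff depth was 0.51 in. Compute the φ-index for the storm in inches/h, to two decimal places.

φ ≈ 0.17 in/h

Only the 4 blocks with intensity above φ contribute runoff: 0.3, 0.6, 0.3, 0.5 in/h.
Σ(I−φ)·Δt = d  ⇒  (0.3+0.6+0.3+0.5 − 4φ)·0.5 = 0.51
φ = (1.700 − 0.51/0.5) / 4 = 0.17 in/h.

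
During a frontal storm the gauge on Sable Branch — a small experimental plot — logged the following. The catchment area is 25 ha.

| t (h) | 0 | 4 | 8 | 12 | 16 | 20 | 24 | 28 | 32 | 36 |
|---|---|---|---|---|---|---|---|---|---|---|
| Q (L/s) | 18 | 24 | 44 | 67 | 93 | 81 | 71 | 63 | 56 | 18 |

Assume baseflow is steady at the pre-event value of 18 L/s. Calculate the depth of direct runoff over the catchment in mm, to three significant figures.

Direct runoff: 0.0, 6.0, 26.0, 49.0, 75.0, 63.0, 53.0, 45.0, 38.0, 0.0 L/s; ΣQ_DR = 355.0 L/s.
V = ΣQ_DR · Δt = 355.0 × 14400 s = 5.112 × 10^6 L.
Over A = 25 ha, depth = V / A = 20.4 mm.

d ≈ 20.4 mm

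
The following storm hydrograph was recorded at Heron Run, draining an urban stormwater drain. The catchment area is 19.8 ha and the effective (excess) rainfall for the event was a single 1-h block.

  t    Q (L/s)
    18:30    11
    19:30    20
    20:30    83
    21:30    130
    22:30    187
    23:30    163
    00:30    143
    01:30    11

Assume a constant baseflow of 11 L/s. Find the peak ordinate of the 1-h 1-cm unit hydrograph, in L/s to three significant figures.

Direct runoff: 0.0, 9.0, 72.0, 119.0, 176.0, 152.0, 132.0, 0.0 L/s; ΣQ_DR = 660.0 L/s, peak = 176.0 L/s.
Runoff depth d = ΣQ_DR·Δt / A = 660.0 × 3600 / (19.8 ha) = 12.00 mm.
The 1-cm UH is the DRH scaled by (10 mm)/d, so U_p = 176.0 × 10/12.00 = 147 L/s.

U_p ≈ 147 L/s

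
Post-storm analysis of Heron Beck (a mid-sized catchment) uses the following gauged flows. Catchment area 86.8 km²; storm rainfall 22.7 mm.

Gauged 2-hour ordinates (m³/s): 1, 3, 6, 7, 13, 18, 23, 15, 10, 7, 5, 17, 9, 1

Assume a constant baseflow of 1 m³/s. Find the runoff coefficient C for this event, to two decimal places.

C ≈ 0.44

ΣQ_DR = 121.0 m³/s; V = ΣQ_DR·Δt = 8.712 × 10^5 m³.
Runoff depth d = V / A = 10.04 mm.
C = d / P = 10.04 / 22.7 = 0.44.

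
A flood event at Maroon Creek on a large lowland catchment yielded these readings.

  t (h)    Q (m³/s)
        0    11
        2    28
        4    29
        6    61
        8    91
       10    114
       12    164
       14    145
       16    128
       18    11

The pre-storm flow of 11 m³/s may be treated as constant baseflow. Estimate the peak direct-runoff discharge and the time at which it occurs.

Q_p = 153.0 m³/s at t = 12 h

Subtracting baseflow gives direct-runoff ordinates: 0.0, 17.0, 18.0, 50.0, 80.0, 103.0, 153.0, 134.0, 117.0, 0.0 m³/s.
The maximum is 153.0 m³/s, occurring at the reading for t = 12 h.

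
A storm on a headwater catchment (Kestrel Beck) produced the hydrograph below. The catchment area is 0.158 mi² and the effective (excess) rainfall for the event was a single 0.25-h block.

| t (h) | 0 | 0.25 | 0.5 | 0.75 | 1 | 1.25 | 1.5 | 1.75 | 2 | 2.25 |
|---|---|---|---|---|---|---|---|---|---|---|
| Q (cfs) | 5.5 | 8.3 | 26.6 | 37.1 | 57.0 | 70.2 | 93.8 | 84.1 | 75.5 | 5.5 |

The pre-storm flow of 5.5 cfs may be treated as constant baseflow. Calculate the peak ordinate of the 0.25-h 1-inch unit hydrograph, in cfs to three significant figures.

U_p ≈ 88.1 cfs

Direct runoff: 0.0, 2.8, 21.1, 31.6, 51.5, 64.7, 88.3, 78.6, 70.0, 0.0 cfs; ΣQ_DR = 408.6 cfs, peak = 88.3 cfs.
Runoff depth d = ΣQ_DR·Δt / A = 408.6 × 900 / (0.158 mi²) = 1.002 in.
The 1-inch UH is the DRH scaled by (1 in)/d, so U_p = 88.3 × 1/1.002 = 88.1 cfs.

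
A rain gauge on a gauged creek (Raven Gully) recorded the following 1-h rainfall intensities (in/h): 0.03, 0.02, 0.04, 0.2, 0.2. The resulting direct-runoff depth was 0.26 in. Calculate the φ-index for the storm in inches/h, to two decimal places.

Only the 2 blocks with intensity above φ contribute runoff: 0.2, 0.2 in/h.
Σ(I−φ)·Δt = d  ⇒  (0.2+0.2 − 2φ)·1 = 0.26
φ = (0.4000 − 0.26/1) / 2 = 0.07 in/h.

φ ≈ 0.07 in/h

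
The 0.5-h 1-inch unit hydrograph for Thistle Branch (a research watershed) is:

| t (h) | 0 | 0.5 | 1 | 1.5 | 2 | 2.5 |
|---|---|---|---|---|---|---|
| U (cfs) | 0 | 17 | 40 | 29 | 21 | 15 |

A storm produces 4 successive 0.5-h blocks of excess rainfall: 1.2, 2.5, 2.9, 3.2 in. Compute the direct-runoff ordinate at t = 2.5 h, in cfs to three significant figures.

By discrete convolution, Q_j = Σ (P_i / 1 in) · U_{j−i}.
At t = 2.5 h (j=5): Q = (1.2/1)·15 + (2.5/1)·21 + (2.9/1)·29 + (3.2/1)·40 = 283 cfs.

Q ≈ 283 cfs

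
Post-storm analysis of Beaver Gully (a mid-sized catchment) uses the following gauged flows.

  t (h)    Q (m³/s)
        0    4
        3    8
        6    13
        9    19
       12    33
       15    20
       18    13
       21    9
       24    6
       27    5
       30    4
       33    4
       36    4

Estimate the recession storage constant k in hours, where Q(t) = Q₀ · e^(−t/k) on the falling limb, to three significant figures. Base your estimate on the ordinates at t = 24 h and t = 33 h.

k ≈ 22.2 h

On the falling limb, Q drops from 6 to 4 m³/s between t = 24 h and t = 33 h (Δt = 9 h).
k = −Δt / ln(Q₂/Q₁) = −9 / ln(4/6) = 22.2 h.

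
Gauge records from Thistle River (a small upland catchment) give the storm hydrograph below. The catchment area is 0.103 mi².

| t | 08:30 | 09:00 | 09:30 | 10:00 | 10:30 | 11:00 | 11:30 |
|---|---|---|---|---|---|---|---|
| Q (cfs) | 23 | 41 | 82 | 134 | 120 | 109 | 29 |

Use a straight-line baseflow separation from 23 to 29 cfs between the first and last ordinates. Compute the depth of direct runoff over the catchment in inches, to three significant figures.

d ≈ 2.68 in

Direct runoff: 0.00, 17.00, 57.00, 108.00, 93.00, 81.00, 0.00 cfs; ΣQ_DR = 356.0 cfs.
V = ΣQ_DR · Δt = 356.0 × 1800 s = 6.408 × 10^5 ft³.
Over A = 0.103 mi², depth = V / A = 2.68 in.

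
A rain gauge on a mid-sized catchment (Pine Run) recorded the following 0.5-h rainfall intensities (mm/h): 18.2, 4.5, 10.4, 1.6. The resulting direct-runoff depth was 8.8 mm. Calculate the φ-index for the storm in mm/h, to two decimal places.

φ ≈ 5.50 mm/h

Only the 2 blocks with intensity above φ contribute runoff: 18.2, 10.4 mm/h.
Σ(I−φ)·Δt = d  ⇒  (18.2+10.4 − 2φ)·0.5 = 8.8
φ = (28.60 − 8.8/0.5) / 2 = 5.50 mm/h.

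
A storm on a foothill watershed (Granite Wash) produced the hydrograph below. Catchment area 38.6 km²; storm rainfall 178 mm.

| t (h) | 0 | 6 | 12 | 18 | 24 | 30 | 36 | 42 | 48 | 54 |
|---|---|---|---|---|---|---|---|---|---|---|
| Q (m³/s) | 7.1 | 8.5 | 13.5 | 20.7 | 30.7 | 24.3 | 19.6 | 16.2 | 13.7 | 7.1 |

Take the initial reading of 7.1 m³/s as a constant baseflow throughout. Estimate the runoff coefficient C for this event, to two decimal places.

ΣQ_DR = 90.40 m³/s; V = ΣQ_DR·Δt = 1.953 × 10^6 m³.
Runoff depth d = V / A = 50.59 mm.
C = d / P = 50.59 / 178 = 0.28.

C ≈ 0.28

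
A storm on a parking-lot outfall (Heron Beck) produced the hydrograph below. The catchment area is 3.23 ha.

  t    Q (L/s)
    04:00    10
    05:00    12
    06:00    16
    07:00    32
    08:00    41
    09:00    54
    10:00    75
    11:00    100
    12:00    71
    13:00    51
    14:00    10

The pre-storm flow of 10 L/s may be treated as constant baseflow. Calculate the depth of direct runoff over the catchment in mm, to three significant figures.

Direct runoff: 0.0, 2.0, 6.0, 22.0, 31.0, 44.0, 65.0, 90.0, 61.0, 41.0, 0.0 L/s; ΣQ_DR = 362.0 L/s.
V = ΣQ_DR · Δt = 362.0 × 3600 s = 1.303 × 10^6 L.
Over A = 3.23 ha, depth = V / A = 40.3 mm.

d ≈ 40.3 mm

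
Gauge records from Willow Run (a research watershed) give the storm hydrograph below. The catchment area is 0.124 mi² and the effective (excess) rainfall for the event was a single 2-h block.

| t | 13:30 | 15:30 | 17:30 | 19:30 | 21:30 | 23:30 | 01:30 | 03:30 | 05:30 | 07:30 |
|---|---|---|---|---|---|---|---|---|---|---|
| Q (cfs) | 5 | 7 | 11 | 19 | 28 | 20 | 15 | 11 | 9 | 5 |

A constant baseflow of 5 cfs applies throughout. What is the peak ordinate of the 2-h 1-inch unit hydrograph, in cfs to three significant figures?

U_p ≈ 11.5 cfs

Direct runoff: 0.0, 2.0, 6.0, 14.0, 23.0, 15.0, 10.0, 6.0, 4.0, 0.0 cfs; ΣQ_DR = 80.00 cfs, peak = 23.0 cfs.
Runoff depth d = ΣQ_DR·Δt / A = 80.00 × 7200 / (0.124 mi²) = 1.999 in.
The 1-inch UH is the DRH scaled by (1 in)/d, so U_p = 23.0 × 1/1.999 = 11.5 cfs.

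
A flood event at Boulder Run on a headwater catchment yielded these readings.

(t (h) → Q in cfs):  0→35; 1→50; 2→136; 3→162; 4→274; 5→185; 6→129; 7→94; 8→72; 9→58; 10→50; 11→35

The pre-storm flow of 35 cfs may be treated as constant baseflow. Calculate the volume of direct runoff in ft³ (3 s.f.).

Direct-runoff ordinates (Q − Q_b): 0.0, 15.0, 101.0, 127.0, 239.0, 150.0, 94.0, 59.0, 37.0, 23.0, 15.0, 0.0 cfs.
ΣQ_DR = 860.0 cfs.
With Δt = 1 h = 3600 s, V = ΣQ_DR · Δt = 860.0 × 3600 = 3.10 × 10^6 ft³.

V ≈ 3.10 × 10^6 ft³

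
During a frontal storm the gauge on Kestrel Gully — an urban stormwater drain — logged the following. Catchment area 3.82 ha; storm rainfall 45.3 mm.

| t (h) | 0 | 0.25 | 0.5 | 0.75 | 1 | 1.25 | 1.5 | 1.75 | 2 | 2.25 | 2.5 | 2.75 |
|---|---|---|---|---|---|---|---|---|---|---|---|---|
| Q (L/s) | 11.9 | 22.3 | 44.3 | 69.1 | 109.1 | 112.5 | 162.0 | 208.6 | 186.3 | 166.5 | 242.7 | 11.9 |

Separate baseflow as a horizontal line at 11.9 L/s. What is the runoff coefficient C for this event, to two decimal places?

ΣQ_DR = 1204 L/s; V = ΣQ_DR·Δt = 1.084 × 10^6 L.
Runoff depth d = V / A = 28.38 mm.
C = d / P = 28.38 / 45.3 = 0.63.

C ≈ 0.63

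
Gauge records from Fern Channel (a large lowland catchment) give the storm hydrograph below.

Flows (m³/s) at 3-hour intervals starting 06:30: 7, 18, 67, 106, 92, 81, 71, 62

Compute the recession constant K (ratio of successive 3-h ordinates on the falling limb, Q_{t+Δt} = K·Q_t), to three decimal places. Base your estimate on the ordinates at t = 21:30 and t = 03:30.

K ≈ 0.875

Using the recession-limb readings at t = 21:30 and t = 03:30: Q falls from 81 to 62 m³/s over 2 intervals.
K = (Q₂/Q₁)^(1/2) = (62/81)^(1/2) = 0.875.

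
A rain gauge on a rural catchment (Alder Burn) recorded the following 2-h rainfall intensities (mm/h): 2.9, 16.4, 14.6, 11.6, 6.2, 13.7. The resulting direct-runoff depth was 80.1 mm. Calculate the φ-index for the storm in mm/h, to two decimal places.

φ ≈ 4.49 mm/h

Only the 5 blocks with intensity above φ contribute runoff: 16.4, 14.6, 11.6, 6.2, 13.7 mm/h.
Σ(I−φ)·Δt = d  ⇒  (16.4+14.6+11.6+6.2+13.7 − 5φ)·2 = 80.1
φ = (62.50 − 80.1/2) / 5 = 4.49 mm/h.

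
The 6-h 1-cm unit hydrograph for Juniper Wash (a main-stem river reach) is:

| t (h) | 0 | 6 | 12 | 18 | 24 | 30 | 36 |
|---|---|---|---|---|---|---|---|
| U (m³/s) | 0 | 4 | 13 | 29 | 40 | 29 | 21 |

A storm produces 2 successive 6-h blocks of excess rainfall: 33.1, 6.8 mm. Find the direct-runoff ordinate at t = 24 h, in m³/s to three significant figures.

Q ≈ 152 m³/s

By discrete convolution, Q_j = Σ (P_i / 10 mm) · U_{j−i}.
At t = 24 h (j=4): Q = (33.1/10)·40 + (6.8/10)·29 = 152 m³/s.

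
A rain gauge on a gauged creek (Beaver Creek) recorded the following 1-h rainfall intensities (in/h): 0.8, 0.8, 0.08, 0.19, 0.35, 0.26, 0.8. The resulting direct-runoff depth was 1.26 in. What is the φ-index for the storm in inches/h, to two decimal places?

φ ≈ 0.38 in/h

Only the 3 blocks with intensity above φ contribute runoff: 0.8, 0.8, 0.8 in/h.
Σ(I−φ)·Δt = d  ⇒  (0.8+0.8+0.8 − 3φ)·1 = 1.26
φ = (2.400 − 1.26/1) / 3 = 0.38 in/h.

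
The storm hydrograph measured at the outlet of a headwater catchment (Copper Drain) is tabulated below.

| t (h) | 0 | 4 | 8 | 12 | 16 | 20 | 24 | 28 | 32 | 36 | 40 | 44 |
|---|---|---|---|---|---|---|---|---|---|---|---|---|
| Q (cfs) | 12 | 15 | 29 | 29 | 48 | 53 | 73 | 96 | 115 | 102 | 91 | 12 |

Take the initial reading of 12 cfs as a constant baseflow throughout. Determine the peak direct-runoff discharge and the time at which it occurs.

Subtracting baseflow gives direct-runoff ordinates: 0.0, 3.0, 17.0, 17.0, 36.0, 41.0, 61.0, 84.0, 103.0, 90.0, 79.0, 0.0 cfs.
The maximum is 103.0 cfs, occurring at the reading for t = 32 h.

Q_p = 103.0 cfs at t = 32 h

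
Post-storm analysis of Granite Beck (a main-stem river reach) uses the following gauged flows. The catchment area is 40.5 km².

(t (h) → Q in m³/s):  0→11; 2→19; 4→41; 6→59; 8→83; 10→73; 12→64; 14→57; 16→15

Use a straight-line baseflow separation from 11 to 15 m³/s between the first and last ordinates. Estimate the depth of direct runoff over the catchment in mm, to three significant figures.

d ≈ 54.2 mm

Direct runoff: 0.00, 7.50, 29.00, 46.50, 70.00, 59.50, 50.00, 42.50, 0.00 m³/s; ΣQ_DR = 305.0 m³/s.
V = ΣQ_DR · Δt = 305.0 × 7200 s = 2.196 × 10^6 m³.
Over A = 40.5 km², depth = V / A = 54.2 mm.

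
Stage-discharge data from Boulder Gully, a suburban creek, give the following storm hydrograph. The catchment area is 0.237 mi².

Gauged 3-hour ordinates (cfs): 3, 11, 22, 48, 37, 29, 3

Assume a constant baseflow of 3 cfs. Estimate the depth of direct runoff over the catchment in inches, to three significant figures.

Direct runoff: 0.0, 8.0, 19.0, 45.0, 34.0, 26.0, 0.0 cfs; ΣQ_DR = 132.0 cfs.
V = ΣQ_DR · Δt = 132.0 × 10800 s = 1.426 × 10^6 ft³.
Over A = 0.237 mi², depth = V / A = 2.59 in.

d ≈ 2.59 in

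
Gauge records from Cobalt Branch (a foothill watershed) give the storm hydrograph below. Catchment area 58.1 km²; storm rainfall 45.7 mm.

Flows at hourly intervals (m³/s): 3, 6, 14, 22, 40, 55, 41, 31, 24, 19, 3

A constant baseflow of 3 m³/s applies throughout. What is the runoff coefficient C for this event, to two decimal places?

C ≈ 0.31

ΣQ_DR = 225.0 m³/s; V = ΣQ_DR·Δt = 8.100 × 10^5 m³.
Runoff depth d = V / A = 13.94 mm.
C = d / P = 13.94 / 45.7 = 0.31.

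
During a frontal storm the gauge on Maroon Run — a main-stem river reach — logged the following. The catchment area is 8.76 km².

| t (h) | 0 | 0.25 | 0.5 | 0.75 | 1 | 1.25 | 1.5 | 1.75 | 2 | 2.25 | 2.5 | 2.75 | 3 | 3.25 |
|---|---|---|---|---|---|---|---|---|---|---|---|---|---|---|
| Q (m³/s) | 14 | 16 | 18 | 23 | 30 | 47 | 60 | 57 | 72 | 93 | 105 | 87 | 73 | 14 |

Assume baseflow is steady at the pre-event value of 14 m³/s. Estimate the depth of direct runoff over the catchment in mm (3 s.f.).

d ≈ 52.7 mm

Direct runoff: 0.0, 2.0, 4.0, 9.0, 16.0, 33.0, 46.0, 43.0, 58.0, 79.0, 91.0, 73.0, 59.0, 0.0 m³/s; ΣQ_DR = 513.0 m³/s.
V = ΣQ_DR · Δt = 513.0 × 900 s = 4.617 × 10^5 m³.
Over A = 8.76 km², depth = V / A = 52.7 mm.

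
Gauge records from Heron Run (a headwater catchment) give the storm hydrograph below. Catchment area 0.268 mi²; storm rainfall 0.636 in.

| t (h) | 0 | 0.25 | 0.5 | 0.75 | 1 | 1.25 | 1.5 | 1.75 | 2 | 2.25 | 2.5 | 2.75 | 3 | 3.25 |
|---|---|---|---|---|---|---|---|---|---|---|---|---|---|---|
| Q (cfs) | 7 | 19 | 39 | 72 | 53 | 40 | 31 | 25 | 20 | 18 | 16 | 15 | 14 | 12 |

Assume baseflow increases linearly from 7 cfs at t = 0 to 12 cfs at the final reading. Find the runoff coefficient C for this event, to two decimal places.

C ≈ 0.56

ΣQ_DR = 248.0 cfs; V = ΣQ_DR·Δt = 2.232 × 10^5 ft³.
Runoff depth d = V / A = 0.3585 in.
C = d / P = 0.3585 / 0.636 = 0.56.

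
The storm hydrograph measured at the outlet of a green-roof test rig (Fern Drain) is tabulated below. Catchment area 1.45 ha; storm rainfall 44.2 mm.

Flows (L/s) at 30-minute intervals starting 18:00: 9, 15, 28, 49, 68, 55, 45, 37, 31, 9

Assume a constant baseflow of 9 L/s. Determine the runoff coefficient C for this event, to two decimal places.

ΣQ_DR = 256.0 L/s; V = ΣQ_DR·Δt = 4.608 × 10^5 L.
Runoff depth d = V / A = 31.78 mm.
C = d / P = 31.78 / 44.2 = 0.72.

C ≈ 0.72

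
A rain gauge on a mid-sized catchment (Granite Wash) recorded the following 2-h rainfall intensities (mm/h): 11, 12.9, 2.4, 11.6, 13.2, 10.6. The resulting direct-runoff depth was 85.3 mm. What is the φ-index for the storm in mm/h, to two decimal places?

φ ≈ 3.33 mm/h

Only the 5 blocks with intensity above φ contribute runoff: 11, 12.9, 11.6, 13.2, 10.6 mm/h.
Σ(I−φ)·Δt = d  ⇒  (11+12.9+11.6+13.2+10.6 − 5φ)·2 = 85.3
φ = (59.30 − 85.3/2) / 5 = 3.33 mm/h.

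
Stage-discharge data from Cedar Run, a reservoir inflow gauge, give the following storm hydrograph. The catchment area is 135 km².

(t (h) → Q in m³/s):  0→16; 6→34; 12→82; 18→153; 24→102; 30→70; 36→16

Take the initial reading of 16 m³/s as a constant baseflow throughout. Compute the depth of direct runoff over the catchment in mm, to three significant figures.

d ≈ 57.8 mm

Direct runoff: 0.0, 18.0, 66.0, 137.0, 86.0, 54.0, 0.0 m³/s; ΣQ_DR = 361.0 m³/s.
V = ΣQ_DR · Δt = 361.0 × 21600 s = 7.798 × 10^6 m³.
Over A = 135 km², depth = V / A = 57.8 mm.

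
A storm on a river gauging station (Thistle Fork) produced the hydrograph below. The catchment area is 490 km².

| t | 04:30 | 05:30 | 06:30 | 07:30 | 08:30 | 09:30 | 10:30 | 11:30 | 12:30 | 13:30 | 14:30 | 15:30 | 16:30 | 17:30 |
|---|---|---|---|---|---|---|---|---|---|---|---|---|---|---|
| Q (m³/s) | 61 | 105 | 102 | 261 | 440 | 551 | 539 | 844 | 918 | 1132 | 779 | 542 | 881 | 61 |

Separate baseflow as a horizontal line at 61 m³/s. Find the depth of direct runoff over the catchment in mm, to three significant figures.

d ≈ 46.7 mm

Direct runoff: 0.0, 44.0, 41.0, 200.0, 379.0, 490.0, 478.0, 783.0, 857.0, 1071.0, 718.0, 481.0, 820.0, 0.0 m³/s; ΣQ_DR = 6362 m³/s.
V = ΣQ_DR · Δt = 6362 × 3600 s = 2.290 × 10^7 m³.
Over A = 490 km², depth = V / A = 46.7 mm.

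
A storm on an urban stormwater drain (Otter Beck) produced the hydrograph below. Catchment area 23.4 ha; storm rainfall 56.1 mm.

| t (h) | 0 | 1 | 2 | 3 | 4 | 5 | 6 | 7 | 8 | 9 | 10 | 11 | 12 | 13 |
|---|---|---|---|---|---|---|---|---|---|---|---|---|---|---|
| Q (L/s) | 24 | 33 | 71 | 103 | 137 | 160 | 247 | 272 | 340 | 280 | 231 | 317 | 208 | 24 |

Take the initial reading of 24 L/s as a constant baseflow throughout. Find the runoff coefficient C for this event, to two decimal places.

ΣQ_DR = 2111 L/s; V = ΣQ_DR·Δt = 7.600 × 10^6 L.
Runoff depth d = V / A = 32.48 mm.
C = d / P = 32.48 / 56.1 = 0.58.

C ≈ 0.58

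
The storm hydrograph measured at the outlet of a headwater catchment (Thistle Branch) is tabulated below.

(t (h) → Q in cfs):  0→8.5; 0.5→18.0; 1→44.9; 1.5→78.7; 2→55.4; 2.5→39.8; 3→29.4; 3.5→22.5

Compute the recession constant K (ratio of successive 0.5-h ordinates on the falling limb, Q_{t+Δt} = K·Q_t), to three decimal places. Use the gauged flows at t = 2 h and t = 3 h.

K ≈ 0.728

Using the recession-limb readings at t = 2 h and t = 3 h: Q falls from 55.4 to 29.4 cfs over 2 intervals.
K = (Q₂/Q₁)^(1/2) = (29.4/55.4)^(1/2) = 0.728.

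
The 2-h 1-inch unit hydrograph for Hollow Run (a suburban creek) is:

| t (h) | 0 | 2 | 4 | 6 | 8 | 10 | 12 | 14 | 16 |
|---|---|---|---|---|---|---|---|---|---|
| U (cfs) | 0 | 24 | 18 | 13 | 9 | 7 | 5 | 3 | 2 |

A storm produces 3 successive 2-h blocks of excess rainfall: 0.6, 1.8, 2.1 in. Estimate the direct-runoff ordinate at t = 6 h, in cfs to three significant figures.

Q ≈ 90.6 cfs

By discrete convolution, Q_j = Σ (P_i / 1 in) · U_{j−i}.
At t = 6 h (j=3): Q = (0.6/1)·13 + (1.8/1)·18 + (2.1/1)·24 = 90.6 cfs.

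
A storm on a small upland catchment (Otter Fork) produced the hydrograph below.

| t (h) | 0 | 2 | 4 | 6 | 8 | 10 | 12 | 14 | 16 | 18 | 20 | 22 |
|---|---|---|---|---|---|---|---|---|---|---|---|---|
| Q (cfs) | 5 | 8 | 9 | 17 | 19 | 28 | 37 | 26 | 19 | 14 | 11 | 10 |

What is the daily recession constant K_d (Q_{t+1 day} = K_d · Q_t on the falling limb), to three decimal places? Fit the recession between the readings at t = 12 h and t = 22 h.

K_d ≈ 0.043

Between t = 12 h and t = 22 h the flow falls from 37 to 10 cfs over 5×2 h = 10 h.
Per-interval ratio K = (10/37)^(1/5) = 0.7698; K_d = K^(24/2) = 0.043.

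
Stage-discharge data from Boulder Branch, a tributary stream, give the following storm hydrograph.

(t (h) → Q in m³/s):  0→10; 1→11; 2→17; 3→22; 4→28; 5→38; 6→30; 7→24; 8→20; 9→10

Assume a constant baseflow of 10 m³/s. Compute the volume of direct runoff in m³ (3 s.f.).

V ≈ 3.96 × 10^5 m³

Direct-runoff ordinates (Q − Q_b): 0.0, 1.0, 7.0, 12.0, 18.0, 28.0, 20.0, 14.0, 10.0, 0.0 m³/s.
ΣQ_DR = 110.0 m³/s.
With Δt = 1 h = 3600 s, V = ΣQ_DR · Δt = 110.0 × 3600 = 3.96 × 10^5 m³.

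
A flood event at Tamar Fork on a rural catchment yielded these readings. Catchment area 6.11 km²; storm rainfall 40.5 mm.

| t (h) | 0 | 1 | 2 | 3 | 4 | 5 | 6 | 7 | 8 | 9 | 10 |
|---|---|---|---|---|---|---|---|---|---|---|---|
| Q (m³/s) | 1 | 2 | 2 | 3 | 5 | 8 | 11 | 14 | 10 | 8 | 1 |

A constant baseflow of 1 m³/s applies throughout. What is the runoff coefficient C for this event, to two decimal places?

ΣQ_DR = 54.00 m³/s; V = ΣQ_DR·Δt = 1.944 × 10^5 m³.
Runoff depth d = V / A = 31.82 mm.
C = d / P = 31.82 / 40.5 = 0.79.

C ≈ 0.79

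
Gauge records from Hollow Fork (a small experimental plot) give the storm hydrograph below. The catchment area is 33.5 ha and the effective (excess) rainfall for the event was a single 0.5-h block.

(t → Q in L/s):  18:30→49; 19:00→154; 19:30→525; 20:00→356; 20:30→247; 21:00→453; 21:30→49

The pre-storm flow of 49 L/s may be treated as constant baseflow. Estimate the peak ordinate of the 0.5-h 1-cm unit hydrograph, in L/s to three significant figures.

Direct runoff: 0.0, 105.0, 476.0, 307.0, 198.0, 404.0, 0.0 L/s; ΣQ_DR = 1490 L/s, peak = 476.0 L/s.
Runoff depth d = ΣQ_DR·Δt / A = 1490 × 1800 / (33.5 ha) = 8.006 mm.
The 1-cm UH is the DRH scaled by (10 mm)/d, so U_p = 476.0 × 10/8.006 = 595 L/s.

U_p ≈ 595 L/s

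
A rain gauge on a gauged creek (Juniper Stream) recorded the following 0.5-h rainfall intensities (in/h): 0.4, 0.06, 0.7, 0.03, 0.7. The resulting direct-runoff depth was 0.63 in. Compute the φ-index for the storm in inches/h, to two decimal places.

φ ≈ 0.18 in/h

Only the 3 blocks with intensity above φ contribute runoff: 0.4, 0.7, 0.7 in/h.
Σ(I−φ)·Δt = d  ⇒  (0.4+0.7+0.7 − 3φ)·0.5 = 0.63
φ = (1.800 − 0.63/0.5) / 3 = 0.18 in/h.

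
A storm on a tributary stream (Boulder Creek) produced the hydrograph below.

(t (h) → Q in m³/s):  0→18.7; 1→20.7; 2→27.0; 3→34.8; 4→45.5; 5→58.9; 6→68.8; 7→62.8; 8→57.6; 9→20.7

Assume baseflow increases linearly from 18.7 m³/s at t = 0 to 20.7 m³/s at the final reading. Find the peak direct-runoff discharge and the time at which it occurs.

Subtracting baseflow gives direct-runoff ordinates: 0.00, 1.78, 7.86, 15.43, 25.91, 39.09, 48.77, 42.54, 37.12, 0.00 m³/s.
The maximum is 48.77 m³/s, occurring at the reading for t = 6 h.

Q_p = 48.77 m³/s at t = 6 h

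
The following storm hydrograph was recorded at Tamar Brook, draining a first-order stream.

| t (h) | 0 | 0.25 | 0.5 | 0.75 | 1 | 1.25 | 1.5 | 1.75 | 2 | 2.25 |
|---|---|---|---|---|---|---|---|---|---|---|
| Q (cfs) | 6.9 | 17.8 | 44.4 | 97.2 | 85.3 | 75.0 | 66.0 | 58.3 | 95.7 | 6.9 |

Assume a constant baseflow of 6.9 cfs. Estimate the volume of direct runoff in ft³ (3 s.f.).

V ≈ 4.36 × 10^5 ft³

Direct-runoff ordinates (Q − Q_b): 0.0, 10.9, 37.5, 90.3, 78.4, 68.1, 59.1, 51.4, 88.8, 0.0 cfs.
ΣQ_DR = 484.5 cfs.
With Δt = 0.25 h = 900 s, V = ΣQ_DR · Δt = 484.5 × 900 = 4.36 × 10^5 ft³.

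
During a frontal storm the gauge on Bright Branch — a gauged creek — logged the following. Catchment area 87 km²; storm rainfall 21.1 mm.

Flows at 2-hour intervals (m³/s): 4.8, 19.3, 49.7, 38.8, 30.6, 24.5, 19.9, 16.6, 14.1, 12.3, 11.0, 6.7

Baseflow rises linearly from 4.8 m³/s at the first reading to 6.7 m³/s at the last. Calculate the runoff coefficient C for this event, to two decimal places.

ΣQ_DR = 179.3 m³/s; V = ΣQ_DR·Δt = 1.291 × 10^6 m³.
Runoff depth d = V / A = 14.84 mm.
C = d / P = 14.84 / 21.1 = 0.70.

C ≈ 0.70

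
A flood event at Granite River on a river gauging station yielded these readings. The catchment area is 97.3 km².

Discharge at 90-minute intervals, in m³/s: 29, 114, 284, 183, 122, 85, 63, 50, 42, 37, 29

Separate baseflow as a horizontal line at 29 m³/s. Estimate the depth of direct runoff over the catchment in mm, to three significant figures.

Direct runoff: 0.0, 85.0, 255.0, 154.0, 93.0, 56.0, 34.0, 21.0, 13.0, 8.0, 0.0 m³/s; ΣQ_DR = 719.0 m³/s.
V = ΣQ_DR · Δt = 719.0 × 5400 s = 3.883 × 10^6 m³.
Over A = 97.3 km², depth = V / A = 39.9 mm.

d ≈ 39.9 mm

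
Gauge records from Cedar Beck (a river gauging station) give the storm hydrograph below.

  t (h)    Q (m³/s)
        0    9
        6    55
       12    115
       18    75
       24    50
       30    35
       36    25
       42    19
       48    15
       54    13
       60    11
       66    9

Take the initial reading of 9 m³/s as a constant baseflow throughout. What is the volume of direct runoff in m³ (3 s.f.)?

Direct-runoff ordinates (Q − Q_b): 0.0, 46.0, 106.0, 66.0, 41.0, 26.0, 16.0, 10.0, 6.0, 4.0, 2.0, 0.0 m³/s.
ΣQ_DR = 323.0 m³/s.
With Δt = 6 h = 21600 s, V = ΣQ_DR · Δt = 323.0 × 21600 = 6.98 × 10^6 m³.

V ≈ 6.98 × 10^6 m³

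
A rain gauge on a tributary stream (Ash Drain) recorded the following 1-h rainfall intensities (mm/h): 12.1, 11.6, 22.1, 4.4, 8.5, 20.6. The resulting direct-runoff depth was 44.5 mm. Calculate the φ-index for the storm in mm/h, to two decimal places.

Only the 5 blocks with intensity above φ contribute runoff: 12.1, 11.6, 22.1, 8.5, 20.6 mm/h.
Σ(I−φ)·Δt = d  ⇒  (12.1+11.6+22.1+8.5+20.6 − 5φ)·1 = 44.5
φ = (74.90 − 44.5/1) / 5 = 6.08 mm/h.

φ ≈ 6.08 mm/h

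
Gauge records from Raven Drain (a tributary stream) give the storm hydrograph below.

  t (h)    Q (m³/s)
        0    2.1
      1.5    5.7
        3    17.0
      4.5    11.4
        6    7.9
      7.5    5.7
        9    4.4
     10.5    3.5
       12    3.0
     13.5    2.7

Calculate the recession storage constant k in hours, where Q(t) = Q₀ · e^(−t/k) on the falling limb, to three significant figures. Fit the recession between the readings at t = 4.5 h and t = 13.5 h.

k ≈ 6.25 h

On the falling limb, Q drops from 11.4 to 2.7 m³/s between t = 4.5 h and t = 13.5 h (Δt = 9 h).
k = −Δt / ln(Q₂/Q₁) = −9 / ln(2.7/11.4) = 6.25 h.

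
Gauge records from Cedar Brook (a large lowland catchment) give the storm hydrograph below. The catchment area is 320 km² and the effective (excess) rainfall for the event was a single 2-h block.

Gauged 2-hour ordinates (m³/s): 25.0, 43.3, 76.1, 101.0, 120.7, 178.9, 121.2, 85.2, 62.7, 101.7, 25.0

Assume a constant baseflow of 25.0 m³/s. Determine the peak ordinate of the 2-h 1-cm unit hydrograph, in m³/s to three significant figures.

Direct runoff: 0.0, 18.3, 51.1, 76.0, 95.7, 153.9, 96.2, 60.2, 37.7, 76.7, 0.0 m³/s; ΣQ_DR = 665.8 m³/s, peak = 153.9 m³/s.
Runoff depth d = ΣQ_DR·Δt / A = 665.8 × 7200 / (320 km²) = 14.98 mm.
The 1-cm UH is the DRH scaled by (10 mm)/d, so U_p = 153.9 × 10/14.98 = 103 m³/s.

U_p ≈ 103 m³/s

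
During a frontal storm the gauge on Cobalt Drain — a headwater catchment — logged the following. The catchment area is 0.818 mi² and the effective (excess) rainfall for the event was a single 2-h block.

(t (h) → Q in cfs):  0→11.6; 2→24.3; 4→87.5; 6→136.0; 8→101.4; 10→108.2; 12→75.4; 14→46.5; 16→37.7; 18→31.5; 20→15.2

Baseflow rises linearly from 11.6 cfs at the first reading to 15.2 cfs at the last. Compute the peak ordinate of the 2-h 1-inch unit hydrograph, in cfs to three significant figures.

Direct runoff: 0.00, 12.34, 75.18, 123.32, 88.36, 94.80, 61.64, 32.38, 23.22, 16.66, 0.00 cfs; ΣQ_DR = 527.9 cfs, peak = 123.32 cfs.
Runoff depth d = ΣQ_DR·Δt / A = 527.9 × 7200 / (0.818 mi²) = 2.000 in.
The 1-inch UH is the DRH scaled by (1 in)/d, so U_p = 123.32 × 1/2.000 = 61.7 cfs.

U_p ≈ 61.7 cfs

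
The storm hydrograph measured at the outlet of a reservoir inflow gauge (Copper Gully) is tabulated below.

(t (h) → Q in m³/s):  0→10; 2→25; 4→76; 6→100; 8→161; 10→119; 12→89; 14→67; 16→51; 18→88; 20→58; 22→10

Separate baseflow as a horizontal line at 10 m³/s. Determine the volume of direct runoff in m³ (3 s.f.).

V ≈ 5.28 × 10^6 m³

Direct-runoff ordinates (Q − Q_b): 0.0, 15.0, 66.0, 90.0, 151.0, 109.0, 79.0, 57.0, 41.0, 78.0, 48.0, 0.0 m³/s.
ΣQ_DR = 734.0 m³/s.
With Δt = 2 h = 7200 s, V = ΣQ_DR · Δt = 734.0 × 7200 = 5.28 × 10^6 m³.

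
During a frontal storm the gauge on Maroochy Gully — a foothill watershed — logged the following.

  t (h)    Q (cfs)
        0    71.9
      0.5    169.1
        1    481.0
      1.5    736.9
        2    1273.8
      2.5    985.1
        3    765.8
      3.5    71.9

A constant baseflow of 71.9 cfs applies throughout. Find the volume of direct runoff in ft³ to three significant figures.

V ≈ 7.16 × 10^6 ft³

Direct-runoff ordinates (Q − Q_b): 0.0, 97.2, 409.1, 665.0, 1201.9, 913.2, 693.9, 0.0 cfs.
ΣQ_DR = 3980 cfs.
With Δt = 0.5 h = 1800 s, V = ΣQ_DR · Δt = 3980 × 1800 = 7.16 × 10^6 ft³.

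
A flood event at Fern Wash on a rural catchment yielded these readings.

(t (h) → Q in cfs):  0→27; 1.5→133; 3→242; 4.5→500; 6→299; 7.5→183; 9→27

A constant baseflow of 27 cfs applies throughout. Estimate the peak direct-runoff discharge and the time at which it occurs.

Subtracting baseflow gives direct-runoff ordinates: 0.0, 106.0, 215.0, 473.0, 272.0, 156.0, 0.0 cfs.
The maximum is 473.0 cfs, occurring at the reading for t = 4.5 h.

Q_p = 473.0 cfs at t = 4.5 h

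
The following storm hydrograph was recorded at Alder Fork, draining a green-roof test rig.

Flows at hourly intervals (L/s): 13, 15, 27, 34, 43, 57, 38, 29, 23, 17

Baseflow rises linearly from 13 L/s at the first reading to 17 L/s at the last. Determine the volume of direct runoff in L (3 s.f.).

Direct-runoff ordinates (Q − Q_b): 0.00, 1.56, 13.11, 19.67, 28.22, 41.78, 22.33, 12.89, 6.44, 0.00 L/s.
ΣQ_DR = 146.0 L/s.
With Δt = 1 h = 3600 s, V = ΣQ_DR · Δt = 146.0 × 3600 = 5.26 × 10^5 L.

V ≈ 5.26 × 10^5 L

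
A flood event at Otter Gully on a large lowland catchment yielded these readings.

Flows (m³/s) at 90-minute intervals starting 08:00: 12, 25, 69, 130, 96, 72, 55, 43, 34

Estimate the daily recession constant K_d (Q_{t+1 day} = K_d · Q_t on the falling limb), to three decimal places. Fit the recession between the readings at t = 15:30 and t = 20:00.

Between t = 15:30 and t = 20:00 the flow falls from 72 to 34 m³/s over 3×1.5 h = 4.5 h.
Per-interval ratio K = (34/72)^(1/3) = 0.7787; K_d = K^(24/1.5) = 0.018.

K_d ≈ 0.018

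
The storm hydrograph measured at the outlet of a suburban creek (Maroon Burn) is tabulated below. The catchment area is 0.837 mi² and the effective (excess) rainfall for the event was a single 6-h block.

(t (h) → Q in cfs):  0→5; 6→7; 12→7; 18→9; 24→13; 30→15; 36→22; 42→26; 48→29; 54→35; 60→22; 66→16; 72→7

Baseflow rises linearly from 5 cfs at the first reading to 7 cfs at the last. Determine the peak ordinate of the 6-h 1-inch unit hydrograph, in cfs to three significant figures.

Direct runoff: 0.00, 1.83, 1.67, 3.50, 7.33, 9.17, 16.00, 19.83, 22.67, 28.50, 15.33, 9.17, 0.00 cfs; ΣQ_DR = 135.0 cfs, peak = 28.50 cfs.
Runoff depth d = ΣQ_DR·Δt / A = 135.0 × 21600 / (0.837 mi²) = 1.500 in.
The 1-inch UH is the DRH scaled by (1 in)/d, so U_p = 28.50 × 1/1.500 = 19.0 cfs.

U_p ≈ 19.0 cfs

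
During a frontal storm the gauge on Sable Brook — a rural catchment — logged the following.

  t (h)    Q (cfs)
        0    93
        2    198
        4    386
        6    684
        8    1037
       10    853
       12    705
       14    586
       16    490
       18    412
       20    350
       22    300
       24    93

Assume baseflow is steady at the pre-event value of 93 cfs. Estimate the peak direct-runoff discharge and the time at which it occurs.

Q_p = 944.0 cfs at t = 8 h

Subtracting baseflow gives direct-runoff ordinates: 0.0, 105.0, 293.0, 591.0, 944.0, 760.0, 612.0, 493.0, 397.0, 319.0, 257.0, 207.0, 0.0 cfs.
The maximum is 944.0 cfs, occurring at the reading for t = 8 h.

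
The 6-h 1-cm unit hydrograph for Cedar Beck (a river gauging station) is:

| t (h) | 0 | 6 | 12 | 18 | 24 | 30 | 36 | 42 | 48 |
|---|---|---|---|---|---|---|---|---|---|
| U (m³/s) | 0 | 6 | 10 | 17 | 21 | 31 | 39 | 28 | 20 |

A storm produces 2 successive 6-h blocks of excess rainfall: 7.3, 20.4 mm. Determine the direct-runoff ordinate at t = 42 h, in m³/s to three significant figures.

Q ≈ 100 m³/s

By discrete convolution, Q_j = Σ (P_i / 10 mm) · U_{j−i}.
At t = 42 h (j=7): Q = (7.3/10)·28 + (20.4/10)·39 = 100 m³/s.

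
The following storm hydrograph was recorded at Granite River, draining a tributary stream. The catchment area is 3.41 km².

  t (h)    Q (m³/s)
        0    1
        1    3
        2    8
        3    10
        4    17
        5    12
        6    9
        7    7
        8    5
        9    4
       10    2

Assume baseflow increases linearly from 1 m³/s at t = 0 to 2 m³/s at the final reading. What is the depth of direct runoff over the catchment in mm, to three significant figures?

d ≈ 64.9 mm

Direct runoff: 0.00, 1.90, 6.80, 8.70, 15.60, 10.50, 7.40, 5.30, 3.20, 2.10, 0.00 m³/s; ΣQ_DR = 61.50 m³/s.
V = ΣQ_DR · Δt = 61.50 × 3600 s = 2.214 × 10^5 m³.
Over A = 3.41 km², depth = V / A = 64.9 mm.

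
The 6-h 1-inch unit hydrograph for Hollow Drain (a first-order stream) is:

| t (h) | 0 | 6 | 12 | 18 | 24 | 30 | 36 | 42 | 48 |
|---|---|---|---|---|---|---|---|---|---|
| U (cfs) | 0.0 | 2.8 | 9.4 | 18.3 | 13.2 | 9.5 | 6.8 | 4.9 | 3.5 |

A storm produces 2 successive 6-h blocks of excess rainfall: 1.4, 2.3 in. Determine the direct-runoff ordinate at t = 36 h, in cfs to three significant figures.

Q ≈ 31.4 cfs

By discrete convolution, Q_j = Σ (P_i / 1 in) · U_{j−i}.
At t = 36 h (j=6): Q = (1.4/1)·6.8 + (2.3/1)·9.5 = 31.4 cfs.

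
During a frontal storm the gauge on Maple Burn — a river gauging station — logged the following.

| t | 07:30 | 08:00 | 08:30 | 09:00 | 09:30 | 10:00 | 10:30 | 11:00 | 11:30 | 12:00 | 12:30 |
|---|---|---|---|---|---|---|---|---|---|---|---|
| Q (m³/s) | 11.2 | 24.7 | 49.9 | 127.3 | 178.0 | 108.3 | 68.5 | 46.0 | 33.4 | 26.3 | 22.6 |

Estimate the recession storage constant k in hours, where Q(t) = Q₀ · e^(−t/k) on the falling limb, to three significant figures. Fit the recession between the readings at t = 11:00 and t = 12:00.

On the falling limb, Q drops from 46.0 to 26.3 m³/s between t = 11:00 and t = 12:00 (Δt = 1 h).
k = −Δt / ln(Q₂/Q₁) = −1 / ln(26.3/46.0) = 1.79 h.

k ≈ 1.79 h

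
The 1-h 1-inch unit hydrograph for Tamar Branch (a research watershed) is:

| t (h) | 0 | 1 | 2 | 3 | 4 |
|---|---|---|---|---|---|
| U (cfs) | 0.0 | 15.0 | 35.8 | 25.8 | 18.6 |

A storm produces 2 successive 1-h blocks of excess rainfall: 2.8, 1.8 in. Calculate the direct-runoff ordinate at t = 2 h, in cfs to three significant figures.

Q ≈ 127 cfs

By discrete convolution, Q_j = Σ (P_i / 1 in) · U_{j−i}.
At t = 2 h (j=2): Q = (2.8/1)·35.8 + (1.8/1)·15.0 = 127 cfs.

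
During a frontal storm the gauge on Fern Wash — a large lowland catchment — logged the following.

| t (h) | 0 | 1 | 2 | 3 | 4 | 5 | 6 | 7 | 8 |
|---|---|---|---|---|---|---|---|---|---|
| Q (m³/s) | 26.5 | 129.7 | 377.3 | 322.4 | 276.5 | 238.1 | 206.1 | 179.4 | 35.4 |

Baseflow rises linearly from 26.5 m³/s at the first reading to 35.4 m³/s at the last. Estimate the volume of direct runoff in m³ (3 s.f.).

V ≈ 5.45 × 10^6 m³

Direct-runoff ordinates (Q − Q_b): 0.00, 102.09, 348.57, 292.56, 245.55, 206.04, 172.93, 145.11, 0.00 m³/s.
ΣQ_DR = 1513 m³/s.
With Δt = 1 h = 3600 s, V = ΣQ_DR · Δt = 1513 × 3600 = 5.45 × 10^6 m³.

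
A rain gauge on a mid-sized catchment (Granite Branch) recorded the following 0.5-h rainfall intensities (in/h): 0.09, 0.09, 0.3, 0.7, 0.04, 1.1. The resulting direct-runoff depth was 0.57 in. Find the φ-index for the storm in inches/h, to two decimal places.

φ ≈ 0.33 in/h

Only the 2 blocks with intensity above φ contribute runoff: 0.7, 1.1 in/h.
Σ(I−φ)·Δt = d  ⇒  (0.7+1.1 − 2φ)·0.5 = 0.57
φ = (1.800 − 0.57/0.5) / 2 = 0.33 in/h.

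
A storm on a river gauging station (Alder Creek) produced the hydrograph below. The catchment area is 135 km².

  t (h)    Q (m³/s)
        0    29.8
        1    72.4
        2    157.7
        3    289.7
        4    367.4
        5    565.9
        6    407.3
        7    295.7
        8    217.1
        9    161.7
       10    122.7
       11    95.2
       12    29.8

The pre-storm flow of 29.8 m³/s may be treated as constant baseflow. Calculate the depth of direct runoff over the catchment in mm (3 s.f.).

d ≈ 64.7 mm

Direct runoff: 0.0, 42.6, 127.9, 259.9, 337.6, 536.1, 377.5, 265.9, 187.3, 131.9, 92.9, 65.4, 0.0 m³/s; ΣQ_DR = 2425 m³/s.
V = ΣQ_DR · Δt = 2425 × 3600 s = 8.730 × 10^6 m³.
Over A = 135 km², depth = V / A = 64.7 mm.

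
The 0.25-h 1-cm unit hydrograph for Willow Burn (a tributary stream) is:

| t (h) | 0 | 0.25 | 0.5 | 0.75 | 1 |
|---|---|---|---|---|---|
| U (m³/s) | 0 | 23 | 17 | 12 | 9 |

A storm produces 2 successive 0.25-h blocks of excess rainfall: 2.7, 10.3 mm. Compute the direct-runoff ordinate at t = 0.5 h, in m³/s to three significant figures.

By discrete convolution, Q_j = Σ (P_i / 10 mm) · U_{j−i}.
At t = 0.5 h (j=2): Q = (2.7/10)·17 + (10.3/10)·23 = 28.3 m³/s.

Q ≈ 28.3 m³/s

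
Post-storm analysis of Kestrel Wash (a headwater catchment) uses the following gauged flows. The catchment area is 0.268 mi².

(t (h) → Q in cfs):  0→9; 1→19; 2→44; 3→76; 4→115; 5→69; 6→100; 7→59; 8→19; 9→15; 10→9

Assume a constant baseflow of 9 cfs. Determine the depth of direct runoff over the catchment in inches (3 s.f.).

d ≈ 2.52 in

Direct runoff: 0.0, 10.0, 35.0, 67.0, 106.0, 60.0, 91.0, 50.0, 10.0, 6.0, 0.0 cfs; ΣQ_DR = 435.0 cfs.
V = ΣQ_DR · Δt = 435.0 × 3600 s = 1.566 × 10^6 ft³.
Over A = 0.268 mi², depth = V / A = 2.52 in.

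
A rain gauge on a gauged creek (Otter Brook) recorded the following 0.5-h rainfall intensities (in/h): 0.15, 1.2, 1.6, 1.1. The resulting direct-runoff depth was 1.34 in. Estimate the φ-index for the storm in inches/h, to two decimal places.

φ ≈ 0.41 in/h

Only the 3 blocks with intensity above φ contribute runoff: 1.2, 1.6, 1.1 in/h.
Σ(I−φ)·Δt = d  ⇒  (1.2+1.6+1.1 − 3φ)·0.5 = 1.34
φ = (3.900 − 1.34/0.5) / 3 = 0.41 in/h.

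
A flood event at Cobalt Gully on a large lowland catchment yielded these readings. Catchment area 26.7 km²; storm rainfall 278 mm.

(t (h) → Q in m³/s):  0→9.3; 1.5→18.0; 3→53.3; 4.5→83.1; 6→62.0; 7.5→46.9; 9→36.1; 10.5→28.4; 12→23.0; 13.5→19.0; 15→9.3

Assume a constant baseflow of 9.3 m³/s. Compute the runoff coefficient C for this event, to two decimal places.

C ≈ 0.21

ΣQ_DR = 286.1 m³/s; V = ΣQ_DR·Δt = 1.545 × 10^6 m³.
Runoff depth d = V / A = 57.86 mm.
C = d / P = 57.86 / 278 = 0.21.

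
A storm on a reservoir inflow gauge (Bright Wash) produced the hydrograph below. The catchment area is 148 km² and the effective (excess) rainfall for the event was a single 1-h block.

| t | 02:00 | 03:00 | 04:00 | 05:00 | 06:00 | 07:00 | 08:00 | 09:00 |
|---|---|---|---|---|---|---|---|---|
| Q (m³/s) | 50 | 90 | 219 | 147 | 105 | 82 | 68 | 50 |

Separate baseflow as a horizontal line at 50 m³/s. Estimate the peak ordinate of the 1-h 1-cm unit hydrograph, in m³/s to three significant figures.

U_p ≈ 169 m³/s

Direct runoff: 0.0, 40.0, 169.0, 97.0, 55.0, 32.0, 18.0, 0.0 m³/s; ΣQ_DR = 411.0 m³/s, peak = 169.0 m³/s.
Runoff depth d = ΣQ_DR·Δt / A = 411.0 × 3600 / (148 km²) = 9.997 mm.
The 1-cm UH is the DRH scaled by (10 mm)/d, so U_p = 169.0 × 10/9.997 = 169 m³/s.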